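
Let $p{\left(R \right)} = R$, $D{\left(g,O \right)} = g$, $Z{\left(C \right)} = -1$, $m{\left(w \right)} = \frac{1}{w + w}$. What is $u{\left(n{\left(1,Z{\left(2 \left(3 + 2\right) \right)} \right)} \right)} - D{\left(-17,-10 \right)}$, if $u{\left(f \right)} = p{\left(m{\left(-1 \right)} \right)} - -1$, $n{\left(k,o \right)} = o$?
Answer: $\frac{35}{2} \approx 17.5$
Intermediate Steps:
$m{\left(w \right)} = \frac{1}{2 w}$
$u{\left(f \right)} = \frac{1}{2}$ ($u{\left(f \right)} = \frac{1}{2 \left(-1\right)} - -1 = \frac{1}{2} \left(-1\right) + 1 = - \frac{1}{2} + 1 = \frac{1}{2}$)
$u{\left(n{\left(1,Z{\left(2 \left(3 + 2\right) \right)} \right)} \right)} - D{\left(-17,-10 \right)} = \frac{1}{2} - -17 = \frac{1}{2} + 17 = \frac{35}{2}$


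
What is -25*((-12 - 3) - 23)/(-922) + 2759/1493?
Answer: 562724/688273 ≈ 0.81759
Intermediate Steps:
-25*((-12 - 3) - 23)/(-922) + 2759/1493 = -25*(-15 - 23)*(-1/922) + 2759*(1/1493) = -25*(-38)*(-1/922) + 2759/1493 = 950*(-1/922) + 2759/1493 = -475/461 + 2759/1493 = 562724/688273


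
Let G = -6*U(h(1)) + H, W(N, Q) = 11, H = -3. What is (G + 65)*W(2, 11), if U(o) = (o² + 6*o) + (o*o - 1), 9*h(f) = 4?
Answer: 14740/27 ≈ 545.93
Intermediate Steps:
h(f) = 4/9 (h(f) = (⅑)*4 = 4/9)
U(o) = -1 + 2*o² + 6*o (U(o) = (o² + 6*o) + (o² - 1) = (o² + 6*o) + (-1 + o²) = -1 + 2*o² + 6*o)
G = -415/27 (G = -6*(-1 + 2*(4/9)² + 6*(4/9)) - 3 = -6*(-1 + 2*(16/81) + 8/3) - 3 = -6*(-1 + 32/81 + 8/3) - 3 = -6*167/81 - 3 = -334/27 - 3 = -415/27 ≈ -15.370)
(G + 65)*W(2, 11) = (-415/27 + 65)*11 = (1340/27)*11 = 14740/27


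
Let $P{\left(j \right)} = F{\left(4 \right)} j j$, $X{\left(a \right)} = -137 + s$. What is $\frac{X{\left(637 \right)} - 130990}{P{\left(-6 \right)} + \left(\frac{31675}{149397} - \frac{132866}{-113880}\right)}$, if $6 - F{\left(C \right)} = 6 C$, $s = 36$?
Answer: $\frac{371715748370460}{1833530190413} \approx 202.73$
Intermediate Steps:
$F{\left(C \right)} = 6 - 6 C$
$X{\left(a \right)} = -101$ ($X{\left(a \right)} = -137 + 36 = -101$)
$P{\left(j \right)} = - 18 j^{2}$ ($P{\left(j \right)} = \left(6 - 24\right) j j = - 18 j j = - 18 j^{2}$)
$\frac{X{\left(637 \right)} - 130990}{P{\left(-6 \right)} + \left(\frac{31675}{149397} - \frac{132866}{-113880}\right)} = \frac{-101 - 130990}{- 18 \left(-6\right)^{2} + \left(\frac{31675}{149397} - \frac{132866}{-113880}\right)} = - \frac{131091}{\left(-18\right) 36 + \left(31675 \cdot \frac{1}{149397} - - \frac{66433}{56940}\right)} = - \frac{131091}{-648 + \left(\frac{31675}{149397} + \frac{66433}{56940}\right)} = - \frac{131091}{-648 + \frac{3909488467}{2835555060}} = - \frac{131091}{- \frac{1833530190413}{2835555060}} = \left(-131091\right) \left(- \frac{2835555060}{1833530190413}\right) = \frac{371715748370460}{1833530190413}$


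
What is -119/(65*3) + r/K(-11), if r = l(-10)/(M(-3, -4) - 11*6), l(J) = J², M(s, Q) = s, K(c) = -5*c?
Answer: -10469/16445 ≈ -0.63661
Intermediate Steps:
r = -100/69 (r = (-10)²/(-3 - 11*6) = 100/(-3 - 66) = 100/(-69) = 100*(-1/69) = -100/69 ≈ -1.4493)
-119/(65*3) + r/K(-11) = -119/(65*3) - 100/(69*((-5*(-11)))) = -119/195 - 100/69/55 = -119*1/195 - 100/69*1/55 = -119/195 - 20/759 = -10469/16445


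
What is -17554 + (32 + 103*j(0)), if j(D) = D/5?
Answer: -17522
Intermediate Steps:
j(D) = D/5 (j(D) = D*(⅕) = D/5)
-17554 + (32 + 103*j(0)) = -17554 + (32 + 103*((⅕)*0)) = -17554 + (32 + 103*0) = -17554 + (32 + 0) = -17554 + 32 = -17522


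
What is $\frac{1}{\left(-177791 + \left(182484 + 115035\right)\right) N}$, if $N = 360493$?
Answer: $\frac{1}{43161105904} \approx 2.3169 \cdot 10^{-11}$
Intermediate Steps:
$\frac{1}{\left(-177791 + \left(182484 + 115035\right)\right) N} = \frac{1}{\left(-177791 + \left(182484 + 115035\right)\right) 360493} = \frac{1}{-177791 + 297519} \cdot \frac{1}{360493} = \frac{1}{119728} \cdot \frac{1}{360493} = \frac{1}{43161105904}$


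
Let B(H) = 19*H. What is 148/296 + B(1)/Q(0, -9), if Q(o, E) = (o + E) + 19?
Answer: 12/5 ≈ 2.4000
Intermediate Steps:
Q(o, E) = 19 + E + o (Q(o, E) = (E + o) + 19 = 19 + E + o)
148/296 + B(1)/Q(0, -9) = 148/296 + (19*1)/(19 - 9 + 0) = 148*(1/296) + 19/10 = ½ + 19*(⅒) = ½ + 19/10 = 12/5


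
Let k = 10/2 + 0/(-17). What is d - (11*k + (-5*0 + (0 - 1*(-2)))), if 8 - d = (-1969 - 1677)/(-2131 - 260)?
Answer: -120805/2391 ≈ -50.525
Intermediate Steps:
d = 15482/2391 (d = 8 - (-1969 - 1677)/(-2131 - 260) = 8 - (-3646)/(-2391) = 8 - (-3646)*(-1)/2391 = 8 - 1*3646/2391 = 8 - 3646/2391 = 15482/2391 ≈ 6.4751)
k = 5 (k = 10*(1/2) + 0*(-1/17) = 5 + 0 = 5)
d - (11*k + (-5*0 + (0 - 1*(-2)))) = 15482/2391 - (11*5 + (-5*0 + (0 - 1*(-2)))) = 15482/2391 - (55 + (0 + (0 + 2))) = 15482/2391 - (55 + (0 + 2)) = 15482/2391 - (55 + 2) = 15482/2391 - 1*57 = 15482/2391 - 57 = -120805/2391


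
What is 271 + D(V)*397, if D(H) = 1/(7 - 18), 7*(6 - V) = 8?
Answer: 2584/11 ≈ 234.91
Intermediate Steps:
V = 34/7 (V = 6 - 1/7*8 = 6 - 8/7 = 34/7 ≈ 4.8571)
D(H) = -1/11 (D(H) = 1/(-11) = -1/11)
271 + D(V)*397 = 271 - 1/11*397 = 271 - 397/11 = 2584/11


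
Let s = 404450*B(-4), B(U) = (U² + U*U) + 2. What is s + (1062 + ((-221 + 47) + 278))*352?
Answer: 14161732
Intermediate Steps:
B(U) = 2 + 2*U² (B(U) = (U² + U²) + 2 = 2*U² + 2 = 2 + 2*U²)
s = 13751300 (s = 404450*(2 + 2*(-4)²) = 404450*(2 + 2*16) = 404450*(2 + 32) = 404450*34 = 13751300)
s + (1062 + ((-221 + 47) + 278))*352 = 13751300 + (1062 + ((-221 + 47) + 278))*352 = 13751300 + (1062 + (-174 + 278))*352 = 13751300 + (1062 + 104)*352 = 13751300 + 1166*352 = 13751300 + 410432 = 14161732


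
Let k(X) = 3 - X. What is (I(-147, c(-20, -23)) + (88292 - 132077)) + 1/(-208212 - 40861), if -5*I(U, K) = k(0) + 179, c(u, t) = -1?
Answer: -54573637816/1245365 ≈ -43821.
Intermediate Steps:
I(U, K) = -182/5 (I(U, K) = -((3 - 1*0) + 179)/5 = -((3 + 0) + 179)/5 = -(3 + 179)/5 = -1/5*182 = -182/5)
(I(-147, c(-20, -23)) + (88292 - 132077)) + 1/(-208212 - 40861) = (-182/5 + (88292 - 132077)) + 1/(-208212 - 40861) = (-182/5 - 43785) + 1/(-249073) = -219107/5 - 1/249073 = -54573637816/1245365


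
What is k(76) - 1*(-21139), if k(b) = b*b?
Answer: 26915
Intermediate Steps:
k(b) = b²
k(76) - 1*(-21139) = 76² - 1*(-21139) = 5776 + 21139 = 26915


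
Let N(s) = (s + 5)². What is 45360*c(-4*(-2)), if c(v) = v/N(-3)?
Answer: 90720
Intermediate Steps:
N(s) = (5 + s)²
c(v) = v/4 (c(v) = v/((5 - 3)²) = v/(2²) = v/4)
45360*c(-4*(-2)) = 45360*((-4*(-2))/4) = 45360*((¼)*8) = 45360*2 = 90720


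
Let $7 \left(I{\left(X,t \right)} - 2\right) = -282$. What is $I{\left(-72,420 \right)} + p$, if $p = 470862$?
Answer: $\frac{3295766}{7} \approx 4.7082 \cdot 10^{5}$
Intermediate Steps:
$I{\left(X,t \right)} = - \frac{268}{7}$ ($I{\left(X,t \right)} = 2 + \frac{1}{7} \left(-282\right) = 2 - \frac{282}{7} = - \frac{268}{7}$)
$I{\left(-72,420 \right)} + p = - \frac{268}{7} + 470862 = \frac{3295766}{7}$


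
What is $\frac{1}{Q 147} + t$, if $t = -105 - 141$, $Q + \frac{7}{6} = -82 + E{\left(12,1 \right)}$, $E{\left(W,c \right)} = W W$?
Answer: $- \frac{4399708}{17885} \approx -246.0$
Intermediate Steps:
$E{\left(W,c \right)} = W^{2}$
$Q = \frac{365}{6}$ ($Q = - \frac{7}{6} - \left(82 - 12^{2}\right) = - \frac{7}{6} + \left(-82 + 144\right) = - \frac{7}{6} + 62 = \frac{365}{6} \approx 60.833$)
$t = -246$ ($t = -105 - 141 = -246$)
$\frac{1}{Q 147} + t = \frac{1}{\frac{365}{6} \cdot 147} - 246 = \frac{6}{365} \cdot \frac{1}{147} - 246 = \frac{2}{17885} - 246 = - \frac{4399708}{17885}$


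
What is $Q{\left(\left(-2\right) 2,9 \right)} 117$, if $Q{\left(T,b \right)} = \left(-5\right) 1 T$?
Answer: $2340$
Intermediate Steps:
$Q{\left(T,b \right)} = - 5 T$
$Q{\left(\left(-2\right) 2,9 \right)} 117 = - 5 \left(\left(-2\right) 2\right) 117 = \left(-5\right) \left(-4\right) 117 = 20 \cdot 117 = 2340$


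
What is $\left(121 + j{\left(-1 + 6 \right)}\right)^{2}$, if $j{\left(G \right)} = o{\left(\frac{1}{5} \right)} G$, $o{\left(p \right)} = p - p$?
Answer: $14641$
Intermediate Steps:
$o{\left(p \right)} = 0$
$j{\left(G \right)} = 0$ ($j{\left(G \right)} = 0 G = 0$)
$\left(121 + j{\left(-1 + 6 \right)}\right)^{2} = \left(121 + 0\right)^{2} = 121^{2} = 14641$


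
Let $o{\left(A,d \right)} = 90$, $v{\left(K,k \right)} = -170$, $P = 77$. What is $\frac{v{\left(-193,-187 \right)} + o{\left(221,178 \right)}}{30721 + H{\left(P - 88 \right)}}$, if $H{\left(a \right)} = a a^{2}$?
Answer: $- \frac{8}{2939} \approx -0.002722$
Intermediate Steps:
$H{\left(a \right)} = a^{3}$
$\frac{v{\left(-193,-187 \right)} + o{\left(221,178 \right)}}{30721 + H{\left(P - 88 \right)}} = \frac{-170 + 90}{30721 + \left(77 - 88\right)^{3}} = - \frac{80}{30721 + \left(-11\right)^{3}} = - \frac{80}{30721 - 1331} = - \frac{80}{29390} = \left(-80\right) \frac{1}{29390} = - \frac{8}{2939}$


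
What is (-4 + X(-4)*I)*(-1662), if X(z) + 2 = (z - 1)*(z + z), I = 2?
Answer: -119664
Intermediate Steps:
X(z) = -2 + 2*z*(-1 + z) (X(z) = -2 + (z - 1)*(z + z) = -2 + (-1 + z)*(2*z) = -2 + 2*z*(-1 + z))
(-4 + X(-4)*I)*(-1662) = (-4 + (-2 - 2*(-4) + 2*(-4)²)*2)*(-1662) = (-4 + (-2 + 8 + 2*16)*2)*(-1662) = (-4 + (-2 + 8 + 32)*2)*(-1662) = (-4 + 38*2)*(-1662) = (-4 + 76)*(-1662) = 72*(-1662) = -119664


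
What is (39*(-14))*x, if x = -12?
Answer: 6552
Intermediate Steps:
(39*(-14))*x = (39*(-14))*(-12) = -546*(-12) = 6552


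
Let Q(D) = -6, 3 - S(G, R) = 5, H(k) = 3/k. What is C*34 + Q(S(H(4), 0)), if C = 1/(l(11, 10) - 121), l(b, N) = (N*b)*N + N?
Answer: -5900/989 ≈ -5.9656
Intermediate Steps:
S(G, R) = -2 (S(G, R) = 3 - 1*5 = 3 - 5 = -2)
l(b, N) = N + b*N² (l(b, N) = b*N² + N = N + b*N²)
C = 1/989 (C = 1/(10*(1 + 10*11) - 121) = 1/(10*(1 + 110) - 121) = 1/(10*111 - 121) = 1/(1110 - 121) = 1/989 ≈ 0.0010111)
C*34 + Q(S(H(4), 0)) = (1/989)*34 - 6 = 34/989 - 6 = -5900/989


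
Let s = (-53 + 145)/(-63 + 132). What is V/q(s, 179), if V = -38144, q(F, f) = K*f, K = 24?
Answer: -4768/537 ≈ -8.8790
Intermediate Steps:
s = 4/3 (s = 92/69 = 92*(1/69) = 4/3 ≈ 1.3333)
q(F, f) = 24*f
V/q(s, 179) = -38144/(24*179) = -38144/4296 = -38144*1/4296 = -4768/537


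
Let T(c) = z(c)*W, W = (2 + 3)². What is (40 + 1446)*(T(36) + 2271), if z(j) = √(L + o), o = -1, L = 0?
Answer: 3374706 + 37150*I ≈ 3.3747e+6 + 37150.0*I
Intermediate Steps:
W = 25 (W = 5² = 25)
z(j) = I (z(j) = √(0 - 1) = √(-1) = I)
T(c) = 25*I (T(c) = I*25 = 25*I)
(40 + 1446)*(T(36) + 2271) = (40 + 1446)*(25*I + 2271) = 1486*(2271 + 25*I) = 3374706 + 37150*I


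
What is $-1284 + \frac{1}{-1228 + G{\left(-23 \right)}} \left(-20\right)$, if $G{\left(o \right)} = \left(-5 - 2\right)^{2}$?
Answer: $- \frac{1513816}{1179} \approx -1284.0$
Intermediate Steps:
$G{\left(o \right)} = 49$ ($G{\left(o \right)} = \left(-7\right)^{2} = 49$)
$-1284 + \frac{1}{-1228 + G{\left(-23 \right)}} \left(-20\right) = -1284 + \frac{1}{-1228 + 49} \left(-20\right) = -1284 + \frac{1}{-1179} \left(-20\right) = -1284 - - \frac{20}{1179} = -1284 + \frac{20}{1179} = - \frac{1513816}{1179}$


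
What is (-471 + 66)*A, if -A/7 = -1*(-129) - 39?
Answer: 255150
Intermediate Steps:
A = -630 (A = -7*(-1*(-129) - 39) = -7*(129 - 39) = -7*90 = -630)
(-471 + 66)*A = (-471 + 66)*(-630) = -405*(-630) = 255150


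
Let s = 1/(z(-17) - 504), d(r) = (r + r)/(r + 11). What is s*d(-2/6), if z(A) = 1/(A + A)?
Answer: 17/137096 ≈ 0.00012400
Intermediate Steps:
d(r) = 2*r/(11 + r) (d(r) = (2*r)/(11 + r) = 2*r/(11 + r))
z(A) = 1/(2*A)
s = -34/17137 (s = 1/((½)/(-17) - 504) = 1/((½)*(-1/17) - 504) = 1/(-1/34 - 504) = 1/(-17137/34) = -34/17137 ≈ -0.0019840)
s*d(-2/6) = -68*(-2/6)/(17137*(11 - 2/6)) = -68*(-2*⅙)/(17137*(11 - 2*⅙)) = -68*(-1)/(17137*3*(11 - ⅓)) = -68*(-1)/(17137*3*32/3) = -68*(-1)*3/(17137*3*32) = -34/17137*(-1/16) = 17/137096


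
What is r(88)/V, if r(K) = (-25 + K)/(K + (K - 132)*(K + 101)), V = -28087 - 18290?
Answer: 7/42398884 ≈ 1.6510e-7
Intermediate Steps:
V = -46377
r(K) = (-25 + K)/(K + (-132 + K)*(101 + K))
r(88)/V = ((25 - 1*88)/(13332 - 1*88² + 30*88))/(-46377) = ((25 - 88)/(13332 - 1*7744 + 2640))*(-1/46377) = (-63/(13332 - 7744 + 2640))*(-1/46377) = (-63/8228)*(-1/46377) = ((1/8228)*(-63))*(-1/46377) = -63/8228*(-1/46377) = 7/42398884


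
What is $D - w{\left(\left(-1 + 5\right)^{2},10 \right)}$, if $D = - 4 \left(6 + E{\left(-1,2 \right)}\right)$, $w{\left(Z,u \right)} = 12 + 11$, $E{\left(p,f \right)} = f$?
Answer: $-55$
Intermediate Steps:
$w{\left(Z,u \right)} = 23$
$D = -32$ ($D = - 4 \left(6 + 2\right) = \left(-4\right) 8 = -32$)
$D - w{\left(\left(-1 + 5\right)^{2},10 \right)} = -32 - 23 = -55$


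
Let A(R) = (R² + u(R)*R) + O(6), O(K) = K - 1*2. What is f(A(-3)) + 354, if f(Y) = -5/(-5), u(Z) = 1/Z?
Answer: 355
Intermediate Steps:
O(K) = -2 + K (O(K) = K - 2 = -2 + K)
A(R) = 5 + R² (A(R) = (R² + R/R) + (-2 + 6) = (R² + 1) + 4 = (1 + R²) + 4 = 5 + R²)
f(Y) = 1 (f(Y) = -5*(-⅕) = 1)
f(A(-3)) + 354 = 1 + 354 = 355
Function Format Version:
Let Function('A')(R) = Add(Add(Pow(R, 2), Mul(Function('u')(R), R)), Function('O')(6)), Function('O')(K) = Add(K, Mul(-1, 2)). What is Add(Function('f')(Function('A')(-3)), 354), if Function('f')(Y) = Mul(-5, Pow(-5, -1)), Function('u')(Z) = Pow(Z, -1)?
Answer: 355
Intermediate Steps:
Function('O')(K) = Add(-2, K) (Function('O')(K) = Add(K, -2) = Add(-2, K))
Function('A')(R) = Add(5, Pow(R, 2)) (Function('A')(R) = Add(Add(Pow(R, 2), Mul(Pow(R, -1), R)), Add(-2, 6)) = Add(Add(Pow(R, 2), 1), 4) = Add(Add(1, Pow(R, 2)), 4) = Add(5, Pow(R, 2)))
Function('f')(Y) = 1 (Function('f')(Y) = Mul(-5, Rational(-1, 5)) = 1)
Add(Function('f')(Function('A')(-3)), 354) = Add(1, 354) = 355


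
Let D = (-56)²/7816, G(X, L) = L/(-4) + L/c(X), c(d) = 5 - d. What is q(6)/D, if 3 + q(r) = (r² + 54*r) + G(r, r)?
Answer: 682923/784 ≈ 871.08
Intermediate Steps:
G(X, L) = -L/4 + L/(5 - X) (G(X, L) = L/(-4) + L/(5 - X) = L*(-¼) + L/(5 - X) = -L/4 + L/(5 - X))
q(r) = -3 + r² + 54*r + r*(1 - r)/(4*(-5 + r)) (q(r) = -3 + ((r² + 54*r) + r*(1 - r)/(4*(-5 + r))) = -3 + (r² + 54*r + r*(1 - r)/(4*(-5 + r))) = -3 + r² + 54*r + r*(1 - r)/(4*(-5 + r)))
D = 392/977 (D = 3136*(1/7816) = 392/977 ≈ 0.40123)
q(6)/D = ((60 - 1091*6 + 4*6³ + 195*6²)/(4*(-5 + 6)))/(392/977) = ((¼)*(60 - 6546 + 4*216 + 195*36)/1)*(977/392) = ((¼)*1*(60 - 6546 + 864 + 7020))*(977/392) = ((¼)*1*1398)*(977/392) = (699/2)*(977/392) = 682923/784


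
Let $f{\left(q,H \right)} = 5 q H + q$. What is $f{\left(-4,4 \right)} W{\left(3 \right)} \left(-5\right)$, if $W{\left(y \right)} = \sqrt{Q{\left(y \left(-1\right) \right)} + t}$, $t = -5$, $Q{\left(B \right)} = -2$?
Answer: $420 i \sqrt{7} \approx 1111.2 i$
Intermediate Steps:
$W{\left(y \right)} = i \sqrt{7}$ ($W{\left(y \right)} = \sqrt{-2 - 5} = \sqrt{-7} = i \sqrt{7}$)
$f{\left(q,H \right)} = q + 5 H q$ ($f{\left(q,H \right)} = 5 H q + q = q + 5 H q$)
$f{\left(-4,4 \right)} W{\left(3 \right)} \left(-5\right) = - 4 \left(1 + 5 \cdot 4\right) i \sqrt{7} \left(-5\right) = - 4 \left(1 + 20\right) i \sqrt{7} \left(-5\right) = \left(-4\right) 21 i \sqrt{7} \left(-5\right) = - 84 i \sqrt{7} \left(-5\right) = 420 i \sqrt{7}$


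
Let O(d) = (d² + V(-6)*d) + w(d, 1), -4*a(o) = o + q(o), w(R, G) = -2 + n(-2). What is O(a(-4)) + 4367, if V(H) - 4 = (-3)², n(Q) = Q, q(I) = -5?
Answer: 70357/16 ≈ 4397.3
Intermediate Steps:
V(H) = 13 (V(H) = 4 + (-3)² = 4 + 9 = 13)
w(R, G) = -4 (w(R, G) = -2 - 2 = -4)
a(o) = 5/4 - o/4 (a(o) = -(o - 5)/4 = -(-5 + o)/4 = 5/4 - o/4)
O(d) = -4 + d² + 13*d (O(d) = (d² + 13*d) - 4 = -4 + d² + 13*d)
O(a(-4)) + 4367 = (-4 + (5/4 - ¼*(-4))² + 13*(5/4 - ¼*(-4))) + 4367 = (-4 + (5/4 + 1)² + 13*(5/4 + 1)) + 4367 = (-4 + (9/4)² + 13*(9/4)) + 4367 = (-4 + 81/16 + 117/4) + 4367 = 485/16 + 4367 = 70357/16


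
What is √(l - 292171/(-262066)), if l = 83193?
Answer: √5713654369185994/262066 ≈ 288.43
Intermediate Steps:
√(l - 292171/(-262066)) = √(83193 - 292171/(-262066)) = √(83193 - 292171*(-1/262066)) = √(83193 + 292171/262066) = √(21802348909/262066) = √5713654369185994/262066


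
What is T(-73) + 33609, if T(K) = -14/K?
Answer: 2453471/73 ≈ 33609.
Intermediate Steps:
T(-73) + 33609 = -14/(-73) + 33609 = -14*(-1/73) + 33609 = 14/73 + 33609 = 2453471/73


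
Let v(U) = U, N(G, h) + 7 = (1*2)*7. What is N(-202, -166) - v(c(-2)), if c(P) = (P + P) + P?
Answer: 13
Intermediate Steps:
N(G, h) = 7 (N(G, h) = -7 + (1*2)*7 = -7 + 2*7 = -7 + 14 = 7)
c(P) = 3*P (c(P) = 2*P + P = 3*P)
N(-202, -166) - v(c(-2)) = 7 - 3*(-2) = 7 - 1*(-6) = 7 + 6 = 13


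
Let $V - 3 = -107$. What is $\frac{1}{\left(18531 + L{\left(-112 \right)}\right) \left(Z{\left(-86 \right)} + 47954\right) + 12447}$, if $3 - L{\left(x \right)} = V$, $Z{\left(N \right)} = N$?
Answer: $\frac{1}{892176231} \approx 1.1209 \cdot 10^{-9}$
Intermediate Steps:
$V = -104$ ($V = 3 - 107 = -104$)
$L{\left(x \right)} = 107$ ($L{\left(x \right)} = 3 - -104 = 3 + 104 = 107$)
$\frac{1}{\left(18531 + L{\left(-112 \right)}\right) \left(Z{\left(-86 \right)} + 47954\right) + 12447} = \frac{1}{\left(18531 + 107\right) \left(-86 + 47954\right) + 12447} = \frac{1}{18638 \cdot 47868 + 12447} = \frac{1}{892163784 + 12447} = \frac{1}{892176231}$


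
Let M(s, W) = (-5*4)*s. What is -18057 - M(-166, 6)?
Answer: -21377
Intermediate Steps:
M(s, W) = -20*s
-18057 - M(-166, 6) = -18057 - (-20)*(-166) = -18057 - 1*3320 = -18057 - 3320 = -21377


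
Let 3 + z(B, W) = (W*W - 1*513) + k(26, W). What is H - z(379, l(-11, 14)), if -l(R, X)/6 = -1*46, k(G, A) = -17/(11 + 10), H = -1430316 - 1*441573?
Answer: -40898512/21 ≈ -1.9475e+6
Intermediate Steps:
H = -1871889 (H = -1430316 - 441573 = -1871889)
k(G, A) = -17/21
l(R, X) = 276 (l(R, X) = -(-6)*46 = -6*(-46) = 276)
z(B, W) = -10853/21 + W² (z(B, W) = -3 + ((W*W - 1*513) - 17/21) = -3 + ((W² - 513) - 17/21) = -3 + ((-513 + W²) - 17/21) = -3 + (-10790/21 + W²) = -10853/21 + W²)
H - z(379, l(-11, 14)) = -1871889 - (-10853/21 + 276²) = -1871889 - (-10853/21 + 76176) = -1871889 - 1*1588843/21 = -1871889 - 1588843/21 = -40898512/21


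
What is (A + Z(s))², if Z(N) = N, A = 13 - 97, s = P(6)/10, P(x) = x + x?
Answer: 171396/25 ≈ 6855.8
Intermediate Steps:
P(x) = 2*x
s = 6/5 (s = (2*6)/10 = 12*(⅒) = 6/5 ≈ 1.2000)
A = -84
(A + Z(s))² = (-84 + 6/5)² = (-414/5)² = 171396/25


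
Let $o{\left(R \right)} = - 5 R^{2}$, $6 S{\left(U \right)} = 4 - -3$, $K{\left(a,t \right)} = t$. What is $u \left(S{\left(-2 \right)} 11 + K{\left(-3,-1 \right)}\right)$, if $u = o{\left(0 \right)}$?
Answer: $0$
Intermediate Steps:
$S{\left(U \right)} = \frac{7}{6}$ ($S{\left(U \right)} = \frac{4 - -3}{6} = \frac{4 + 3}{6} = \frac{1}{6} \cdot 7 = \frac{7}{6}$)
$u = 0$ ($u = - 5 \cdot 0^{2} = \left(-5\right) 0 = 0$)
$u \left(S{\left(-2 \right)} 11 + K{\left(-3,-1 \right)}\right) = 0 \left(\frac{7}{6} \cdot 11 - 1\right) = 0 \left(\frac{77}{6} - 1\right) = 0 \cdot \frac{71}{6} = 0$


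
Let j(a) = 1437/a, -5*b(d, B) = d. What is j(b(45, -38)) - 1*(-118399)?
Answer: 354718/3 ≈ 1.1824e+5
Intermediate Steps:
b(d, B) = -d/5
j(b(45, -38)) - 1*(-118399) = 1437/((-⅕*45)) - 1*(-118399) = 1437/(-9) + 118399 = 1437*(-⅑) + 118399 = -479/3 + 118399 = 354718/3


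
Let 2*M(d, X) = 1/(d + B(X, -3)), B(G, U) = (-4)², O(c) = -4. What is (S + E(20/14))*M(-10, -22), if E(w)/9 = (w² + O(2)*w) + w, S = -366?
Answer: -1577/49 ≈ -32.184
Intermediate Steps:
B(G, U) = 16
E(w) = -27*w + 9*w² (E(w) = 9*((w² - 4*w) + w) = 9*(w² - 3*w) = -27*w + 9*w²)
M(d, X) = 1/(2*(16 + d)) (M(d, X) = 1/(2*(d + 16)) = 1/(2*(16 + d)))
(S + E(20/14))*M(-10, -22) = (-366 + 9*(20/14)*(-3 + 20/14))*(1/(2*(16 - 10))) = (-366 + 9*(20*(1/14))*(-3 + 20*(1/14)))*((½)/6) = (-366 + 9*(10/7)*(-3 + 10/7))*((½)*(⅙)) = (-366 + 9*(10/7)*(-11/7))*(1/12) = (-366 - 990/49)*(1/12) = -18924/49*1/12 = -1577/49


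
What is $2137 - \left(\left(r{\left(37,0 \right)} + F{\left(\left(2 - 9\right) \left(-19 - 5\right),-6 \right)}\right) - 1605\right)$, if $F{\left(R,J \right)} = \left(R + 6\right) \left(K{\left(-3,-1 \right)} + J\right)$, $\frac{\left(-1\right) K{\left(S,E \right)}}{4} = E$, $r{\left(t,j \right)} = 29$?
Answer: $4061$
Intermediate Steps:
$K{\left(S,E \right)} = - 4 E$
$F{\left(R,J \right)} = \left(4 + J\right) \left(6 + R\right)$ ($F{\left(R,J \right)} = \left(R + 6\right) \left(\left(-4\right) \left(-1\right) + J\right) = \left(6 + R\right) \left(4 + J\right) = \left(4 + J\right) \left(6 + R\right)$)
$2137 - \left(\left(r{\left(37,0 \right)} + F{\left(\left(2 - 9\right) \left(-19 - 5\right),-6 \right)}\right) - 1605\right) = 2137 - \left(\left(29 + \left(24 + 4 \left(2 - 9\right) \left(-19 - 5\right) + 6 \left(-6\right) - 6 \left(2 - 9\right) \left(-19 - 5\right)\right)\right) - 1605\right) = 2137 - \left(\left(29 + \left(24 + 4 \left(\left(-7\right) \left(-24\right)\right) - 36 - 6 \left(\left(-7\right) \left(-24\right)\right)\right)\right) - 1605\right) = 2137 - \left(\left(29 + \left(24 + 4 \cdot 168 - 36 - 1008\right)\right) - 1605\right) = 2137 - \left(\left(29 + \left(24 + 672 - 36 - 1008\right)\right) - 1605\right) = 2137 - \left(\left(29 - 348\right) - 1605\right) = 2137 - \left(-319 - 1605\right) = 2137 - -1924 = 2137 + 1924 = 4061$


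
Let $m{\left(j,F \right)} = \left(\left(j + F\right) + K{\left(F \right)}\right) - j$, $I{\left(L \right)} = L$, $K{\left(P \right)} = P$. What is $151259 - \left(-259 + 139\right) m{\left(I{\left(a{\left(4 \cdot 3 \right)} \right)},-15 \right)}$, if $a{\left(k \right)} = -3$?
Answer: $147659$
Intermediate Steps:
$m{\left(j,F \right)} = 2 F$ ($m{\left(j,F \right)} = \left(\left(j + F\right) + F\right) - j = \left(\left(F + j\right) + F\right) - j = \left(j + 2 F\right) - j = 2 F$)
$151259 - \left(-259 + 139\right) m{\left(I{\left(a{\left(4 \cdot 3 \right)} \right)},-15 \right)} = 151259 - \left(-259 + 139\right) 2 \left(-15\right) = 151259 - \left(-120\right) \left(-30\right) = 151259 - 3600 = 147659$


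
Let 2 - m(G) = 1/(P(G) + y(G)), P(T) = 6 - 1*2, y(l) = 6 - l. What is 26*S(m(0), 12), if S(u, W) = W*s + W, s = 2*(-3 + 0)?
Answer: -1560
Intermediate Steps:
P(T) = 4 (P(T) = 6 - 2 = 4)
m(G) = 2 - 1/(10 - G) (m(G) = 2 - 1/(4 + (6 - G)) = 2 - 1/(10 - G))
s = -6 (s = 2*(-3) = -6)
S(u, W) = -5*W (S(u, W) = W*(-6) + W = -6*W + W = -5*W)
26*S(m(0), 12) = 26*(-5*12) = 26*(-60) = -1560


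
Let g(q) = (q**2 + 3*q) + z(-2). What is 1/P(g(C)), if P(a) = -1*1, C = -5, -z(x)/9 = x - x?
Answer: -1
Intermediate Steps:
z(x) = 0 (z(x) = -9*(x - x) = -9*0 = 0)
g(q) = q**2 + 3*q (g(q) = (q**2 + 3*q) + 0 = q**2 + 3*q)
P(a) = -1
1/P(g(C)) = 1/(-1) = -1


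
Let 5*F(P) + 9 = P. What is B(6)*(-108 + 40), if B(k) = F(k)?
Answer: 204/5 ≈ 40.800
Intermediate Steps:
F(P) = -9/5 + P/5
B(k) = -9/5 + k/5
B(6)*(-108 + 40) = (-9/5 + (⅕)*6)*(-108 + 40) = (-9/5 + 6/5)*(-68) = -⅗*(-68) = 204/5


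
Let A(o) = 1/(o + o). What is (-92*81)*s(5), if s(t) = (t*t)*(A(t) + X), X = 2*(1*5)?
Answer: -1881630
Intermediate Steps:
X = 10 (X = 2*5 = 10)
A(o) = 1/(2*o)
s(t) = t**2*(10 + 1/(2*t)) (s(t) = (t*t)*(1/(2*t) + 10) = t**2*(10 + 1/(2*t)))
(-92*81)*s(5) = (-92*81)*((1/2)*5*(1 + 20*5)) = -3726*5*(1 + 100) = -3726*5*101 = -7452*505/2 = -1881630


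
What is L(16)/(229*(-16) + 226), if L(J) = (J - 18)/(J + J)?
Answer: 1/55008 ≈ 1.8179e-5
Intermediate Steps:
L(J) = (-18 + J)/(2*J) (L(J) = (-18 + J)/((2*J)) = (-18 + J)*(1/(2*J)) = (-18 + J)/(2*J))
L(16)/(229*(-16) + 226) = ((1/2)*(-18 + 16)/16)/(229*(-16) + 226) = ((1/2)*(1/16)*(-2))/(-3664 + 226) = -1/16/(-3438) = -1/16*(-1/3438) = 1/55008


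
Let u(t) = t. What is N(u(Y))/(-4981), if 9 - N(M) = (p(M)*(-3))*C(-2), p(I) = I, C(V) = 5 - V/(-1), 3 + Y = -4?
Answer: 54/4981 ≈ 0.010841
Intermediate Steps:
Y = -7 (Y = -3 - 4 = -7)
C(V) = 5 + V (C(V) = 5 - V*(-1) = 5 - (-1)*V = 5 + V)
N(M) = 9 + 9*M (N(M) = 9 - M*(-3)*(5 - 2) = 9 - (-3*M)*3 = 9 - (-9)*M = 9 + 9*M)
N(u(Y))/(-4981) = (9 + 9*(-7))/(-4981) = (9 - 63)*(-1/4981) = -54*(-1/4981) = 54/4981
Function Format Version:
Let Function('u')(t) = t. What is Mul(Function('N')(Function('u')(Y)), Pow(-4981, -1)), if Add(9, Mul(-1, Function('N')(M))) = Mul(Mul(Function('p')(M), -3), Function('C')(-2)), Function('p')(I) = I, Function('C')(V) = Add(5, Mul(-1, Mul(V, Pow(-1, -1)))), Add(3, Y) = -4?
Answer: Rational(54, 4981) ≈ 0.010841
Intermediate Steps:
Y = -7 (Y = Add(-3, -4) = -7)
Function('C')(V) = Add(5, V) (Function('C')(V) = Add(5, Mul(-1, Mul(V, -1))) = Add(5, Mul(-1, Mul(-1, V))) = Add(5, V))
Function('N')(M) = Add(9, Mul(9, M)) (Function('N')(M) = Add(9, Mul(-1, Mul(Mul(M, -3), Add(5, -2)))) = Add(9, Mul(-1, Mul(Mul(-3, M), 3))) = Add(9, Mul(-1, Mul(-9, M))) = Add(9, Mul(9, M)))
Mul(Function('N')(Function('u')(Y)), Pow(-4981, -1)) = Mul(Add(9, Mul(9, -7)), Pow(-4981, -1)) = Mul(Add(9, -63), Rational(-1, 4981)) = Mul(-54, Rational(-1, 4981)) = Rational(54, 4981)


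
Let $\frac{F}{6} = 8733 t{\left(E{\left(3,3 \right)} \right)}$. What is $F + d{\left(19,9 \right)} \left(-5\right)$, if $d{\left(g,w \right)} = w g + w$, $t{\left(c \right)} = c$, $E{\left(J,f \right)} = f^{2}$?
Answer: $470682$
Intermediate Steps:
$d{\left(g,w \right)} = w + g w$ ($d{\left(g,w \right)} = g w + w = w + g w$)
$F = 471582$ ($F = 6 \cdot 8733 \cdot 3^{2} = 6 \cdot 8733 \cdot 9 = 6 \cdot 78597 = 471582$)
$F + d{\left(19,9 \right)} \left(-5\right) = 471582 + 9 \left(1 + 19\right) \left(-5\right) = 471582 + 9 \cdot 20 \left(-5\right) = 471582 + 180 \left(-5\right) = 471582 - 900 = 470682$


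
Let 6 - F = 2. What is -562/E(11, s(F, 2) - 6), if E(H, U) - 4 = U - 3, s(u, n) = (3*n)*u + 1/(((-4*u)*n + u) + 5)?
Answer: -6463/218 ≈ -29.647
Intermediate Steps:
F = 4 (F = 6 - 1*2 = 6 - 2 = 4)
s(u, n) = 1/(5 + u - 4*n*u) + 3*n*u (s(u, n) = 3*n*u + 1/((-4*n*u + u) + 5) = 3*n*u + 1/((u - 4*n*u) + 5) = 3*n*u + 1/(5 + u - 4*n*u) = 1/(5 + u - 4*n*u) + 3*n*u)
E(H, U) = 1 + U (E(H, U) = 4 + (U - 3) = 4 + (-3 + U) = 1 + U)
-562/E(11, s(F, 2) - 6) = -562/(1 + ((1 - 12*2²*4² + 3*2*4² + 15*2*4)/(5 + 4 - 4*2*4) - 6)) = -562/(1 + ((1 - 12*4*16 + 3*2*16 + 120)/(5 + 4 - 32) - 6)) = -562/(1 + ((1 - 768 + 96 + 120)/(-23) - 6)) = -562/(1 + (-1/23*(-551) - 6)) = -562/(1 + (551/23 - 6)) = -562/(1 + 413/23) = -562/436/23 = -562*23/436 = -6463/218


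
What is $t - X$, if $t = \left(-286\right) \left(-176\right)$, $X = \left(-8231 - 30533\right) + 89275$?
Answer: $-175$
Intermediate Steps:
$X = 50511$ ($X = -38764 + 89275 = 50511$)
$t = 50336$
$t - X = 50336 - 50511 = -175$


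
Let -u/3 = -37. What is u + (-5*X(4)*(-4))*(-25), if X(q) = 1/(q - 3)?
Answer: -389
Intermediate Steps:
u = 111 (u = -3*(-37) = 111)
X(q) = 1/(-3 + q)
u + (-5*X(4)*(-4))*(-25) = 111 + (-5/(-3 + 4)*(-4))*(-25) = 111 + (-5/1*(-4))*(-25) = 111 + (-5*1*(-4))*(-25) = 111 - 5*(-4)*(-25) = 111 + 20*(-25) = 111 - 500 = -389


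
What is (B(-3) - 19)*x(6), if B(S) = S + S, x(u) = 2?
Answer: -50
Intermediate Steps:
B(S) = 2*S
(B(-3) - 19)*x(6) = (2*(-3) - 19)*2 = (-6 - 19)*2 = -25*2 = -50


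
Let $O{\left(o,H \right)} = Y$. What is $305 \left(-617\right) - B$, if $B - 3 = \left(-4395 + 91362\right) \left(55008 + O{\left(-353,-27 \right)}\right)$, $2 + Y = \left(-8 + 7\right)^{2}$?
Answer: $-4783981957$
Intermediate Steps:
$Y = -1$ ($Y = -2 + \left(-8 + 7\right)^{2} = -2 + \left(-1\right)^{2} = -2 + 1 = -1$)
$O{\left(o,H \right)} = -1$
$B = 4783793772$ ($B = 3 + \left(-4395 + 91362\right) \left(55008 - 1\right) = 3 + 86967 \cdot 55007 = 3 + 4783793769 = 4783793772$)
$305 \left(-617\right) - B = 305 \left(-617\right) - 4783793772 = -188185 - 4783793772 = -4783981957$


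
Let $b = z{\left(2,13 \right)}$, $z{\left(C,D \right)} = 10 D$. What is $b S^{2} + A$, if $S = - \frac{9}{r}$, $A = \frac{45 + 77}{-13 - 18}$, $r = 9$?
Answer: $\frac{3908}{31} \approx 126.06$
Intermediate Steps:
$A = - \frac{122}{31}$ ($A = \frac{122}{-31} = 122 \left(- \frac{1}{31}\right) = - \frac{122}{31} \approx -3.9355$)
$b = 130$ ($b = 10 \cdot 13 = 130$)
$S = -1$ ($S = - \frac{9}{9} = \left(-9\right) \frac{1}{9} = -1$)
$b S^{2} + A = 130 \left(-1\right)^{2} - \frac{122}{31} = 130 \cdot 1 - \frac{122}{31} = 130 - \frac{122}{31} = \frac{3908}{31}$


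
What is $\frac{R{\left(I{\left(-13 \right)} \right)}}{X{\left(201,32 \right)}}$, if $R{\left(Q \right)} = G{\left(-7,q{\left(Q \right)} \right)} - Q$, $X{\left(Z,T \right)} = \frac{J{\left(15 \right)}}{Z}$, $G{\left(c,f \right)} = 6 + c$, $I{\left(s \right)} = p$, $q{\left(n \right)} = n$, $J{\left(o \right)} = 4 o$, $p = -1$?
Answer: $0$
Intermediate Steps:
$I{\left(s \right)} = -1$
$X{\left(Z,T \right)} = \frac{60}{Z}$ ($X{\left(Z,T \right)} = \frac{4 \cdot 15}{Z} = \frac{60}{Z}$)
$R{\left(Q \right)} = -1 - Q$ ($R{\left(Q \right)} = \left(6 - 7\right) - Q = -1 - Q$)
$\frac{R{\left(I{\left(-13 \right)} \right)}}{X{\left(201,32 \right)}} = \frac{-1 - -1}{60 \cdot \frac{1}{201}} = \frac{-1 + 1}{60 \cdot \frac{1}{201}} = \frac{0}{\frac{20}{67}} = 0 \cdot \frac{67}{20} = 0$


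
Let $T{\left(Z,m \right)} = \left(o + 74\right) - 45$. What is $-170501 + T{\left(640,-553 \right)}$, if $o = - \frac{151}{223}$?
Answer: $- \frac{38015407}{223} \approx -1.7047 \cdot 10^{5}$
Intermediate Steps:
$o = - \frac{151}{223}$ ($o = \left(-151\right) \frac{1}{223} = - \frac{151}{223} \approx -0.67713$)
$T{\left(Z,m \right)} = \frac{6316}{223}$ ($T{\left(Z,m \right)} = \left(- \frac{151}{223} + 74\right) - 45 = \frac{16351}{223} - 45 = \frac{6316}{223}$)
$-170501 + T{\left(640,-553 \right)} = -170501 + \frac{6316}{223} = - \frac{38015407}{223}$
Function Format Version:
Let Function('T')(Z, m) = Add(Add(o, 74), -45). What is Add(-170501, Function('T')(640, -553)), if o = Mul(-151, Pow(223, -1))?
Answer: Rational(-38015407, 223) ≈ -1.7047e+5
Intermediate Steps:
o = Rational(-151, 223) (o = Mul(-151, Rational(1, 223)) = Rational(-151, 223) ≈ -0.67713)
Function('T')(Z, m) = Rational(6316, 223) (Function('T')(Z, m) = Add(Add(Rational(-151, 223), 74), -45) = Add(Rational(16351, 223), -45) = Rational(6316, 223))
Add(-170501, Function('T')(640, -553)) = Add(-170501, Rational(6316, 223)) = Rational(-38015407, 223)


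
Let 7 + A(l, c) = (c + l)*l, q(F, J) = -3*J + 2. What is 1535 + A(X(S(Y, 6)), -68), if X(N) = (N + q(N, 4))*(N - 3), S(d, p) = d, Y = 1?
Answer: 628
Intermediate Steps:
q(F, J) = 2 - 3*J
X(N) = (-10 + N)*(-3 + N) (X(N) = (N + (2 - 3*4))*(N - 3) = (N + (2 - 12))*(-3 + N) = (N - 10)*(-3 + N) = (-10 + N)*(-3 + N))
A(l, c) = -7 + l*(c + l) (A(l, c) = -7 + (c + l)*l = -7 + l*(c + l))
1535 + A(X(S(Y, 6)), -68) = 1535 + (-7 + (30 + 1² - 13*1)² - 68*(30 + 1² - 13*1)) = 1535 + (-7 + (30 + 1 - 13)² - 68*(30 + 1 - 13)) = 1535 + (-7 + 18² - 68*18) = 1535 + (-7 + 324 - 1224) = 1535 - 907 = 628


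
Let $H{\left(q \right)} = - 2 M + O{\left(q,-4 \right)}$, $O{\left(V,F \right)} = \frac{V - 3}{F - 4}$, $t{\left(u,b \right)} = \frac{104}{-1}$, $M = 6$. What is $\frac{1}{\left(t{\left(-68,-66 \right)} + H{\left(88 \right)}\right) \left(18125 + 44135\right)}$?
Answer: $- \frac{2}{15767345} \approx -1.2684 \cdot 10^{-7}$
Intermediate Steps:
$t{\left(u,b \right)} = -104$ ($t{\left(u,b \right)} = 104 \left(-1\right) = -104$)
$O{\left(V,F \right)} = \frac{-3 + V}{-4 + F}$
$H{\left(q \right)} = - \frac{93}{8} - \frac{q}{8}$ ($H{\left(q \right)} = \left(-2\right) 6 + \frac{-3 + q}{-4 - 4} = -12 + \frac{-3 + q}{-8} = -12 - \frac{-3 + q}{8} = -12 - \left(- \frac{3}{8} + \frac{q}{8}\right) = - \frac{93}{8} - \frac{q}{8}$)
$\frac{1}{\left(t{\left(-68,-66 \right)} + H{\left(88 \right)}\right) \left(18125 + 44135\right)} = \frac{1}{\left(-104 - \frac{181}{8}\right) \left(18125 + 44135\right)} = \frac{1}{\left(-104 - \frac{181}{8}\right) 62260} = \frac{1}{\left(- \frac{1013}{8}\right) 62260} = \frac{1}{- \frac{15767345}{2}} = - \frac{2}{15767345}$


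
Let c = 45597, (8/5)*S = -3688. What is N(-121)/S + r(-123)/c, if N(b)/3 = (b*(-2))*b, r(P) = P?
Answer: 1335076849/35033695 ≈ 38.108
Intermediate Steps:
N(b) = -6*b² (N(b) = 3*((b*(-2))*b) = 3*((-2*b)*b) = 3*(-2*b²) = -6*b²)
S = -2305 (S = (5/8)*(-3688) = -2305)
N(-121)/S + r(-123)/c = -6*(-121)²/(-2305) - 123/45597 = -6*14641*(-1/2305) - 123*1/45597 = -87846*(-1/2305) - 41/15199 = 87846/2305 - 41/15199 = 1335076849/35033695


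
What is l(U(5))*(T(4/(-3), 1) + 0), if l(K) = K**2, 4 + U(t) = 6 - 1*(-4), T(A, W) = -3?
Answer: -108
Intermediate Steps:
U(t) = 6 (U(t) = -4 + (6 - 1*(-4)) = -4 + (6 + 4) = -4 + 10 = 6)
l(U(5))*(T(4/(-3), 1) + 0) = 6**2*(-3 + 0) = 36*(-3) = -108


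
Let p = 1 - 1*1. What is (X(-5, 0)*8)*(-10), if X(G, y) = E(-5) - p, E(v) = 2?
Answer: -160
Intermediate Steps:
p = 0 (p = 1 - 1 = 0)
X(G, y) = 2 (X(G, y) = 2 - 1*0 = 2 + 0 = 2)
(X(-5, 0)*8)*(-10) = (2*8)*(-10) = 16*(-10) = -160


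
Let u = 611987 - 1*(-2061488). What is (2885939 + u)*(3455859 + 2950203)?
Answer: 35613950767668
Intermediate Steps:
u = 2673475 (u = 611987 + 2061488 = 2673475)
(2885939 + u)*(3455859 + 2950203) = (2885939 + 2673475)*(3455859 + 2950203) = 5559414*6406062 = 35613950767668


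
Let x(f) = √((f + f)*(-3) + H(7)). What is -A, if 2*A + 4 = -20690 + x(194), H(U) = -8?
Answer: 10347 - I*√293 ≈ 10347.0 - 17.117*I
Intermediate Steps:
x(f) = √(-8 - 6*f) (x(f) = √((f + f)*(-3) - 8) = √((2*f)*(-3) - 8) = √(-6*f - 8) = √(-8 - 6*f))
A = -10347 + I*√293 (A = -2 + (-20690 + √(-8 - 6*194))/2 = -2 + (-20690 + √(-8 - 1164))/2 = -2 + (-20690 + √(-1172))/2 = -2 + (-20690 + 2*I*√293)/2 = -2 + (-10345 + I*√293) = -10347 + I*√293 ≈ -10347.0 + 17.117*I)
-A = -(-10347 + I*√293) = 10347 - I*√293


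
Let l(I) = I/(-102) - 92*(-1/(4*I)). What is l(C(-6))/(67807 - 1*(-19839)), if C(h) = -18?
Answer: -337/26819676 ≈ -1.2565e-5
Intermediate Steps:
l(I) = 23/I - I/102 (l(I) = I*(-1/102) - (-23)/I = -I/102 + 23/I = 23/I - I/102)
l(C(-6))/(67807 - 1*(-19839)) = (23/(-18) - 1/102*(-18))/(67807 - 1*(-19839)) = (23*(-1/18) + 3/17)/(67807 + 19839) = (-23/18 + 3/17)/87646 = -337/306*1/87646 = -337/26819676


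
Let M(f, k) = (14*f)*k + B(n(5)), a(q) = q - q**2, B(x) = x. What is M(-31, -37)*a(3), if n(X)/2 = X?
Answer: -96408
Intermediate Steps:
n(X) = 2*X
M(f, k) = 10 + 14*f*k (M(f, k) = (14*f)*k + 2*5 = 14*f*k + 10 = 10 + 14*f*k)
M(-31, -37)*a(3) = (10 + 14*(-31)*(-37))*(3*(1 - 1*3)) = (10 + 16058)*(3*(1 - 3)) = 16068*(3*(-2)) = 16068*(-6) = -96408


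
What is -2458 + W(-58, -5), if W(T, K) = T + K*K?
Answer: -2491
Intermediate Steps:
W(T, K) = T + K²
-2458 + W(-58, -5) = -2458 + (-58 + (-5)²) = -2458 + (-58 + 25) = -2458 - 33 = -2491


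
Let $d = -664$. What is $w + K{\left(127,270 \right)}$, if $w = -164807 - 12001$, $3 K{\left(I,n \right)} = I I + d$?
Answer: $-171653$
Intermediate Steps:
$K{\left(I,n \right)} = - \frac{664}{3} + \frac{I^{2}}{3}$ ($K{\left(I,n \right)} = \frac{I I - 664}{3} = \frac{I^{2} - 664}{3} = \frac{-664 + I^{2}}{3} = - \frac{664}{3} + \frac{I^{2}}{3}$)
$w = -176808$ ($w = -164807 - 12001 = -176808$)
$w + K{\left(127,270 \right)} = -176808 - \left(\frac{664}{3} - \frac{127^{2}}{3}\right) = -176808 + \left(- \frac{664}{3} + \frac{1}{3} \cdot 16129\right) = -176808 + \left(- \frac{664}{3} + \frac{16129}{3}\right) = -176808 + 5155 = -171653$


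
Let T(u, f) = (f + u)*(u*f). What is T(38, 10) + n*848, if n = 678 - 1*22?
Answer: 574528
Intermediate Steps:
T(u, f) = f*u*(f + u) (T(u, f) = (f + u)*(f*u) = f*u*(f + u))
n = 656 (n = 678 - 22 = 656)
T(38, 10) + n*848 = 10*38*(10 + 38) + 656*848 = 10*38*48 + 556288 = 18240 + 556288 = 574528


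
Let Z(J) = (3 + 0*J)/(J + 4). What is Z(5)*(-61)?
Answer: -61/3 ≈ -20.333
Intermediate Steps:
Z(J) = 3/(4 + J) (Z(J) = (3 + 0)/(4 + J) = 3/(4 + J))
Z(5)*(-61) = (3/(4 + 5))*(-61) = (3/9)*(-61) = (3*(⅑))*(-61) = (⅓)*(-61) = -61/3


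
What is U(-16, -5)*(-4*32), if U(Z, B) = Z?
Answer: 2048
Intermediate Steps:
U(-16, -5)*(-4*32) = -(-64)*32 = -16*(-128) = 2048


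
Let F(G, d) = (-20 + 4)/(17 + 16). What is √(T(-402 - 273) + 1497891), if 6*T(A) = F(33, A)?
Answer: √1631203211/33 ≈ 1223.9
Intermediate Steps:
F(G, d) = -16/33
T(A) = -8/99 (T(A) = (⅙)*(-16/33) = -8/99)
√(T(-402 - 273) + 1497891) = √(-8/99 + 1497891) = √(148291201/99) = √1631203211/33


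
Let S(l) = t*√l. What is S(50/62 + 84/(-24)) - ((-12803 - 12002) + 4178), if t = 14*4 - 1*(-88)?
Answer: 20627 + 72*I*√10354/31 ≈ 20627.0 + 236.33*I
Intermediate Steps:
t = 144 (t = 56 + 88 = 144)
S(l) = 144*√l
S(50/62 + 84/(-24)) - ((-12803 - 12002) + 4178) = 144*√(50/62 + 84/(-24)) - ((-12803 - 12002) + 4178) = 144*√(50*(1/62) + 84*(-1/24)) - (-24805 + 4178) = 144*√(25/31 - 7/2) - 1*(-20627) = 144*√(-167/62) + 20627 = 144*(I*√10354/62) + 20627 = 72*I*√10354/31 + 20627 = 20627 + 72*I*√10354/31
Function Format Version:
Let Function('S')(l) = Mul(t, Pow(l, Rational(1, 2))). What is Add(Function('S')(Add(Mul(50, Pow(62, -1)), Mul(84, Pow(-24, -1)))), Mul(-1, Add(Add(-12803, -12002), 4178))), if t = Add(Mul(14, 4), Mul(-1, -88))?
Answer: Add(20627, Mul(Rational(72, 31), I, Pow(10354, Rational(1, 2)))) ≈ Add(20627., Mul(236.33, I))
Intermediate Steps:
t = 144 (t = Add(56, 88) = 144)
Function('S')(l) = Mul(144, Pow(l, Rational(1, 2)))
Add(Function('S')(Add(Mul(50, Pow(62, -1)), Mul(84, Pow(-24, -1)))), Mul(-1, Add(Add(-12803, -12002), 4178))) = Add(Mul(144, Pow(Add(Mul(50, Pow(62, -1)), Mul(84, Pow(-24, -1))), Rational(1, 2))), Mul(-1, Add(Add(-12803, -12002), 4178))) = Add(Mul(144, Pow(Add(Mul(50, Rational(1, 62)), Mul(84, Rational(-1, 24))), Rational(1, 2))), Mul(-1, Add(-24805, 4178))) = Add(Mul(144, Pow(Add(Rational(25, 31), Rational(-7, 2)), Rational(1, 2))), Mul(-1, -20627)) = Add(Mul(144, Pow(Rational(-167, 62), Rational(1, 2))), 20627) = Add(Mul(144, Mul(Rational(1, 62), I, Pow(10354, Rational(1, 2)))), 20627) = Add(Mul(Rational(72, 31), I, Pow(10354, Rational(1, 2))), 20627) = Add(20627, Mul(Rational(72, 31), I, Pow(10354, Rational(1, 2))))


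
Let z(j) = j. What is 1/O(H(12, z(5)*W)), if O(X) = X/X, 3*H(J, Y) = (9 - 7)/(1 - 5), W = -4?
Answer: 1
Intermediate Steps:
H(J, Y) = -⅙ (H(J, Y) = ((9 - 7)/(1 - 5))/3 = (2/(-4))/3 = (2*(-¼))/3 = (⅓)*(-½) = -⅙)
O(X) = 1
1/O(H(12, z(5)*W)) = 1/1 = 1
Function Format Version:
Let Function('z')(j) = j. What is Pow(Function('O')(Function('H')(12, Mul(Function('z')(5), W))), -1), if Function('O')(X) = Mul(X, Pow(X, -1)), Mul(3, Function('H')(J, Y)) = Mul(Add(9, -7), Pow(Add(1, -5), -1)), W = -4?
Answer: 1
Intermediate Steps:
Function('H')(J, Y) = Rational(-1, 6) (Function('H')(J, Y) = Mul(Rational(1, 3), Mul(Add(9, -7), Pow(Add(1, -5), -1))) = Mul(Rational(1, 3), Mul(2, Pow(-4, -1))) = Mul(Rational(1, 3), Mul(2, Rational(-1, 4))) = Mul(Rational(1, 3), Rational(-1, 2)) = Rational(-1, 6))
Function('O')(X) = 1
Pow(Function('O')(Function('H')(12, Mul(Function('z')(5), W))), -1) = Pow(1, -1) = 1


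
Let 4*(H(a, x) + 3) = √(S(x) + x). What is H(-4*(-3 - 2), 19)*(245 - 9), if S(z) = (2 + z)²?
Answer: -708 + 118*√115 ≈ 557.41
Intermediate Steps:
H(a, x) = -3 + √(x + (2 + x)²)/4 (H(a, x) = -3 + √((2 + x)² + x)/4 = -3 + √(x + (2 + x)²)/4)
H(-4*(-3 - 2), 19)*(245 - 9) = (-3 + √(19 + (2 + 19)²)/4)*(245 - 9) = (-3 + √(19 + 21²)/4)*236 = (-3 + √(19 + 441)/4)*236 = (-3 + √460/4)*236 = (-3 + (2*√115)/4)*236 = (-3 + √115/2)*236 = -708 + 118*√115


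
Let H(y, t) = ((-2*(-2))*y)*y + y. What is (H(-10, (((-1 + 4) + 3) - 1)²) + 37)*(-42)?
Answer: -17934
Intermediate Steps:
H(y, t) = y + 4*y² (H(y, t) = (4*y)*y + y = 4*y² + y = y + 4*y²)
(H(-10, (((-1 + 4) + 3) - 1)²) + 37)*(-42) = (-10*(1 + 4*(-10)) + 37)*(-42) = (-10*(1 - 40) + 37)*(-42) = (-10*(-39) + 37)*(-42) = (390 + 37)*(-42) = 427*(-42) = -17934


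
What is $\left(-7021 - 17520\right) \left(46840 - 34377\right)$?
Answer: $-305854483$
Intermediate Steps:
$\left(-7021 - 17520\right) \left(46840 - 34377\right) = \left(-24541\right) 12463 = -305854483$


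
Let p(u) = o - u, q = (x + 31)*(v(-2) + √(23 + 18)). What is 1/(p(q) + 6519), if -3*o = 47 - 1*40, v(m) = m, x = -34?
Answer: 58596/381495703 - 27*√41/381495703 ≈ 0.00015314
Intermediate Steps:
o = -7/3 (o = -(47 - 1*40)/3 = -(47 - 40)/3 = -⅓*7 = -7/3 ≈ -2.3333)
q = 6 - 3*√41 (q = (-34 + 31)*(-2 + √(23 + 18)) = -3*(-2 + √41) = 6 - 3*√41 ≈ -13.209)
p(u) = -7/3 - u
1/(p(q) + 6519) = 1/((-7/3 - (6 - 3*√41)) + 6519) = 1/((-7/3 + (-6 + 3*√41)) + 6519) = 1/((-25/3 + 3*√41) + 6519) = 1/(19532/3 + 3*√41)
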